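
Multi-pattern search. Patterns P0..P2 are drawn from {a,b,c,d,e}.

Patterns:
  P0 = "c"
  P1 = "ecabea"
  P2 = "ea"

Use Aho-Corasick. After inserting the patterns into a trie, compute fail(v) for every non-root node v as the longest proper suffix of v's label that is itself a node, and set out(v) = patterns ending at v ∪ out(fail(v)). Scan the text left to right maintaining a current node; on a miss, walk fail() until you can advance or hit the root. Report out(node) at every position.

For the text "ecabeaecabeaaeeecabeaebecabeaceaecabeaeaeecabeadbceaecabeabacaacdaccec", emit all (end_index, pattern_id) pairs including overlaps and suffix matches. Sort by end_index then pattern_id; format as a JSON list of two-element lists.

Build automaton:
Trie (insert patterns):
  0='ε' goto c→1 e→2
  1='c' goto ·  [P0 ends]
  2='e' goto a→8 c→3
  3='ec' goto a→4
  4='eca' goto b→5
  5='ecab' goto e→6
  6='ecabe' goto a→7
  7='ecabea' goto ·  [P1 ends]
  8='ea' goto ·  [P2 ends]

BFS fail/out derivation:
  fail(1) 'c': from fail(0)=0 chase 'c': 0 ⇒ 0;  out={0}∪out(0)={0}
  fail(2) 'e': from fail(0)=0 chase 'e': 0 ⇒ 0;  out=∅∪out(0)=∅
  fail(3) 'ec': from fail(2)=0 chase 'c': 0 ⇒ 1;  out=∅∪out(1)={0}
  fail(8) 'ea': from fail(2)=0 chase 'a': 0 ⇒ 0;  out={2}∪out(0)={2}
  fail(4) 'eca': from fail(3)=1 chase 'a': 1→0 ⇒ 0;  out=∅∪out(0)=∅
  fail(5) 'ecab': from fail(4)=0 chase 'b': 0 ⇒ 0;  out=∅∪out(0)=∅
  fail(6) 'ecabe': from fail(5)=0 chase 'e': 0 ⇒ 2;  out=∅∪out(2)=∅
  fail(7) 'ecabea': from fail(6)=2 chase 'a': 2 ⇒ 8;  out={1}∪out(8)={1,2}

Text stream:
pos 0 'e': at 2
pos 1 'c': at 3  emit P0@[1:1]
pos 2 'a': at 4
pos 3 'b': at 5
pos 4 'e': at 6
pos 5 'a': at 7  emit P1@[0:5],P2@[4:5]
pos 6 'e': at 2 (via fail)
pos 7 'c': at 3  emit P0@[7:7]
pos 8 'a': at 4
pos 9 'b': at 5
pos 10 'e': at 6
pos 11 'a': at 7  emit P1@[6:11],P2@[10:11]
pos 12 'a': at 0 (via fail)
pos 13 'e': at 2
pos 14 'e': at 2 (via fail)
pos 15 'e': at 2 (via fail)
pos 16 'c': at 3  emit P0@[16:16]
pos 17 'a': at 4
pos 18 'b': at 5
pos 19 'e': at 6
pos 20 'a': at 7  emit P1@[15:20],P2@[19:20]
pos 21 'e': at 2 (via fail)
pos 22 'b': at 0 (via fail)
pos 23 'e': at 2
pos 24 'c': at 3  emit P0@[24:24]
pos 25 'a': at 4
pos 26 'b': at 5
pos 27 'e': at 6
pos 28 'a': at 7  emit P1@[23:28],P2@[27:28]
pos 29 'c': at 1 (via fail)  emit P0@[29:29]
pos 30 'e': at 2 (via fail)
pos 31 'a': at 8  emit P2@[30:31]
pos 32 'e': at 2 (via fail)
pos 33 'c': at 3  emit P0@[33:33]
pos 34 'a': at 4
pos 35 'b': at 5
pos 36 'e': at 6
pos 37 'a': at 7  emit P1@[32:37],P2@[36:37]
pos 38 'e': at 2 (via fail)
pos 39 'a': at 8  emit P2@[38:39]
pos 40 'e': at 2 (via fail)
pos 41 'e': at 2 (via fail)
pos 42 'c': at 3  emit P0@[42:42]
pos 43 'a': at 4
pos 44 'b': at 5
pos 45 'e': at 6
pos 46 'a': at 7  emit P1@[41:46],P2@[45:46]
pos 47 'd': at 0 (via fail)
pos 48 'b': at 0
pos 49 'c': at 1  emit P0@[49:49]
pos 50 'e': at 2 (via fail)
pos 51 'a': at 8  emit P2@[50:51]
pos 52 'e': at 2 (via fail)
pos 53 'c': at 3  emit P0@[53:53]
pos 54 'a': at 4
pos 55 'b': at 5
pos 56 'e': at 6
pos 57 'a': at 7  emit P1@[52:57],P2@[56:57]
pos 58 'b': at 0 (via fail)
pos 59 'a': at 0
pos 60 'c': at 1  emit P0@[60:60]
pos 61 'a': at 0 (via fail)
pos 62 'a': at 0
pos 63 'c': at 1  emit P0@[63:63]
pos 64 'd': at 0 (via fail)
pos 65 'a': at 0
pos 66 'c': at 1  emit P0@[66:66]
pos 67 'c': at 1 (via fail)  emit P0@[67:67]
pos 68 'e': at 2 (via fail)
pos 69 'c': at 3  emit P0@[69:69]

Result: [[1,0],[5,1],[5,2],[7,0],[11,1],[11,2],[16,0],[20,1],[20,2],[24,0],[28,1],[28,2],[29,0],[31,2],[33,0],[37,1],[37,2],[39,2],[42,0],[46,1],[46,2],[49,0],[51,2],[53,0],[57,1],[57,2],[60,0],[63,0],[66,0],[67,0],[69,0]]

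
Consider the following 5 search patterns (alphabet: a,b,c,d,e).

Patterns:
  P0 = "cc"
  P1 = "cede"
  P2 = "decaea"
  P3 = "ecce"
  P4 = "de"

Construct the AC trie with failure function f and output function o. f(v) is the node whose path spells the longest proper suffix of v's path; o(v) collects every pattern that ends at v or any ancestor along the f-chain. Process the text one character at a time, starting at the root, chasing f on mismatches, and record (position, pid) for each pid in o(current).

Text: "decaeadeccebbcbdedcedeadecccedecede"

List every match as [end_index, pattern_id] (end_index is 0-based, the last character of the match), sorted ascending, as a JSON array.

Build:
Trie nodes:
  0='ε' goto c→1 d→6 e→12
  1='c' goto c→2 e→3
  2='cc' goto ·  [P0 ends]
  3='ce' goto d→4
  4='ced' goto e→5
  5='cede' goto ·  [P1 ends]
  6='d' goto e→7
  7='de' goto c→8  [P4 ends]
  8='dec' goto a→9
  9='deca' goto e→10
  10='decae' goto a→11
  11='decaea' goto ·  [P2 ends]
  12='e' goto c→13
  13='ec' goto c→14
  14='ecc' goto e→15
  15='ecce' goto ·  [P3 ends]

BFS fail/out derivation:
  n1('c'): parent n0 fail=0; on 'c' 0 → fail=0;  out ∅∪∅=∅
  n6('d'): parent n0 fail=0; on 'd' 0 → fail=0;  out ∅∪∅=∅
  n12('e'): parent n0 fail=0; on 'e' 0 → fail=0;  out ∅∪∅=∅
  n2('cc'): parent n1 fail=0; on 'c' 0 → fail=1;  out {0}∪∅={0}
  n3('ce'): parent n1 fail=0; on 'e' 0 → fail=12;  out ∅∪∅=∅
  n7('de'): parent n6 fail=0; on 'e' 0 → fail=12;  out {4}∪∅={4}
  n13('ec'): parent n12 fail=0; on 'c' 0 → fail=1;  out ∅∪∅=∅
  n4('ced'): parent n3 fail=12; on 'd' 12→0 → fail=6;  out ∅∪∅=∅
  n8('dec'): parent n7 fail=12; on 'c' 12 → fail=13;  out ∅∪∅=∅
  n14('ecc'): parent n13 fail=1; on 'c' 1 → fail=2;  out ∅∪{0}={0}
  n5('cede'): parent n4 fail=6; on 'e' 6 → fail=7;  out {1}∪{4}={1,4}
  n9('deca'): parent n8 fail=13; on 'a' 13→1→0 → fail=0;  out ∅∪∅=∅
  n15('ecce'): parent n14 fail=2; on 'e' 2→1 → fail=3;  out {3}∪∅={3}
  n10('decae'): parent n9 fail=0; on 'e' 0 → fail=12;  out ∅∪∅=∅
  n11('decaea'): parent n10 fail=12; on 'a' 12→0 → fail=0;  out {2}∪∅={2}

Run:
pos 0 'd': at 6
pos 1 'e': at 7  → match P4@[0:1]
pos 2 'c': at 8
pos 3 'a': at 9
pos 4 'e': at 10
pos 5 'a': at 11  → match P2@[0:5]
pos 6 'd': at 6 (fail-walked)
pos 7 'e': at 7  → match P4@[6:7]
pos 8 'c': at 8
pos 9 'c': at 14 (fail-walked)  → match P0@[8:9]
pos 10 'e': at 15  → match P3@[7:10]
pos 11 'b': at 0 (fail-walked)
pos 12 'b': at 0
pos 13 'c': at 1
pos 14 'b': at 0 (fail-walked)
pos 15 'd': at 6
pos 16 'e': at 7  → match P4@[15:16]
pos 17 'd': at 6 (fail-walked)
pos 18 'c': at 1 (fail-walked)
pos 19 'e': at 3
pos 20 'd': at 4
pos 21 'e': at 5  → match P1@[18:21],P4@[20:21]
pos 22 'a': at 0 (fail-walked)
pos 23 'd': at 6
pos 24 'e': at 7  → match P4@[23:24]
pos 25 'c': at 8
pos 26 'c': at 14 (fail-walked)  → match P0@[25:26]
pos 27 'c': at 2 (fail-walked)  → match P0@[26:27]
pos 28 'e': at 3 (fail-walked)
pos 29 'd': at 4
pos 30 'e': at 5  → match P1@[27:30],P4@[29:30]
pos 31 'c': at 8 (fail-walked)
pos 32 'e': at 3 (fail-walked)
pos 33 'd': at 4
pos 34 'e': at 5  → match P1@[31:34],P4@[33:34]

Matches: [[1,4],[5,2],[7,4],[9,0],[10,3],[16,4],[21,1],[21,4],[24,4],[26,0],[27,0],[30,1],[30,4],[34,1],[34,4]]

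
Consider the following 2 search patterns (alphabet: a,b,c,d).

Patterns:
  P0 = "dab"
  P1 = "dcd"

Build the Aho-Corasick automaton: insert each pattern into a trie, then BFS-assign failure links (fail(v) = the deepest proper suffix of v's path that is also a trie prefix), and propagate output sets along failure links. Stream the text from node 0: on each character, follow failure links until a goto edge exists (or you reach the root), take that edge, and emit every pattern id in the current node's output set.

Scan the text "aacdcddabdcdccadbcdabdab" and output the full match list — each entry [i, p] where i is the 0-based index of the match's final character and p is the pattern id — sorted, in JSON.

Construct AC machine:
Trie (insert patterns):
  n0 'ε': d→1
  n1 'd': a→2 c→4
  n2 'da': b→3
  n3 'dab': ·  ←P0
  n4 'dc': d→5
  n5 'dcd': ·  ←P1

Failure links (BFS by depth):
  n1('d'): parent n0 fail=0; on 'd' 0 → fail=0;  out ∅∪∅=∅
  n2('da'): parent n1 fail=0; on 'a' 0 → fail=0;  out ∅∪∅=∅
  n4('dc'): parent n1 fail=0; on 'c' 0 → fail=0;  out ∅∪∅=∅
  n3('dab'): parent n2 fail=0; on 'b' 0 → fail=0;  out {0}∪∅={0}
  n5('dcd'): parent n4 fail=0; on 'd' 0 → fail=1;  out {1}∪∅={1}

Text stream:
[0] read 'a'  n0⇒n0
[1] read 'a'  n0⇒n0
[2] read 'c'  n0⇒n0
[3] read 'd'  n0⇒n1
[4] read 'c'  n1⇒n4
[5] read 'd'  n4⇒n5  emit P1@[3:5]
[6] read 'd'  n5⇒n1 (via fail)
[7] read 'a'  n1⇒n2
[8] read 'b'  n2⇒n3  emit P0@[6:8]
[9] read 'd'  n3⇒n1 (via fail)
[10] read 'c'  n1⇒n4
[11] read 'd'  n4⇒n5  emit P1@[9:11]
[12] read 'c'  n5⇒n4 (via fail)
[13] read 'c'  n4⇒n0 (via fail)
[14] read 'a'  n0⇒n0
[15] read 'd'  n0⇒n1
[16] read 'b'  n1⇒n0 (via fail)
[17] read 'c'  n0⇒n0
[18] read 'd'  n0⇒n1
[19] read 'a'  n1⇒n2
[20] read 'b'  n2⇒n3  emit P0@[18:20]
[21] read 'd'  n3⇒n1 (via fail)
[22] read 'a'  n1⇒n2
[23] read 'b'  n2⇒n3  emit P0@[21:23]

All matches (sorted): [[5,1],[8,0],[11,1],[20,0],[23,0]]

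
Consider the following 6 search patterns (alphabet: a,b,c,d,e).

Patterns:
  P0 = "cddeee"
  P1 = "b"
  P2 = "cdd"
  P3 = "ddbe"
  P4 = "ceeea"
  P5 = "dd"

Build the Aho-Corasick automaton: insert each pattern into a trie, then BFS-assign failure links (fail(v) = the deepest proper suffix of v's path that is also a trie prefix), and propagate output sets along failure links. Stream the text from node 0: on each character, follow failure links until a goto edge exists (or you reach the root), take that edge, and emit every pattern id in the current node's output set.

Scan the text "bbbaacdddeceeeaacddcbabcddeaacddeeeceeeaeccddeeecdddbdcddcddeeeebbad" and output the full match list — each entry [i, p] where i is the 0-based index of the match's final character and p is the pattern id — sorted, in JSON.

Build automaton:
Trie nodes:
  0='ε' goto b→7 c→1 d→8
  1='c' goto d→2 e→12
  2='cd' goto d→3
  3='cdd' goto e→4  ←P2
  4='cdde' goto e→5
  5='cddee' goto e→6
  6='cddeee' goto ·  ←P0
  7='b' goto ·  ←P1
  8='d' goto d→9
  9='dd' goto b→10  ←P5
  10='ddb' goto e→11
  11='ddbe' goto ·  ←P3
  12='ce' goto e→13
  13='cee' goto e→14
  14='ceee' goto a→15
  15='ceeea' goto ·  ←P4

BFS fail/out derivation:
  n1('c'): parent n0 fail=0; on 'c' 0 → fail=0;  out ∅∪∅=∅
  n7('b'): parent n0 fail=0; on 'b' 0 → fail=0;  out {1}∪∅={1}
  n8('d'): parent n0 fail=0; on 'd' 0 → fail=0;  out ∅∪∅=∅
  n2('cd'): parent n1 fail=0; on 'd' 0 → fail=8;  out ∅∪∅=∅
  n9('dd'): parent n8 fail=0; on 'd' 0 → fail=8;  out {5}∪∅={5}
  n12('ce'): parent n1 fail=0; on 'e' 0 → fail=0;  out ∅∪∅=∅
  n3('cdd'): parent n2 fail=8; on 'd' 8 → fail=9;  out {2}∪{5}={2,5}
  n10('ddb'): parent n9 fail=8; on 'b' 8→0 → fail=7;  out ∅∪{1}={1}
  n13('cee'): parent n12 fail=0; on 'e' 0 → fail=0;  out ∅∪∅=∅
  n4('cdde'): parent n3 fail=9; on 'e' 9→8→0 → fail=0;  out ∅∪∅=∅
  n11('ddbe'): parent n10 fail=7; on 'e' 7→0 → fail=0;  out {3}∪∅={3}
  n14('ceee'): parent n13 fail=0; on 'e' 0 → fail=0;  out ∅∪∅=∅
  n5('cddee'): parent n4 fail=0; on 'e' 0 → fail=0;  out ∅∪∅=∅
  n15('ceeea'): parent n14 fail=0; on 'a' 0 → fail=0;  out {4}∪∅={4}
  n6('cddeee'): parent n5 fail=0; on 'e' 0 → fail=0;  out {0}∪∅={0}

Run:
[0] read 'b'  n0⇒n7  emit P1@[0:0]
[1] read 'b'  n7⇒n7 (via fail)  emit P1@[1:1]
[2] read 'b'  n7⇒n7 (via fail)  emit P1@[2:2]
[3] read 'a'  n7⇒n0 (via fail)
[4] read 'a'  n0⇒n0
[5] read 'c'  n0⇒n1
[6] read 'd'  n1⇒n2
[7] read 'd'  n2⇒n3  emit P2@[5:7],P5@[6:7]
[8] read 'd'  n3⇒n9 (via fail)  emit P5@[7:8]
[9] read 'e'  n9⇒n0 (via fail)
[10] read 'c'  n0⇒n1
[11] read 'e'  n1⇒n12
[12] read 'e'  n12⇒n13
[13] read 'e'  n13⇒n14
[14] read 'a'  n14⇒n15  emit P4@[10:14]
[15] read 'a'  n15⇒n0 (via fail)
[16] read 'c'  n0⇒n1
[17] read 'd'  n1⇒n2
[18] read 'd'  n2⇒n3  emit P2@[16:18],P5@[17:18]
[19] read 'c'  n3⇒n1 (via fail)
[20] read 'b'  n1⇒n7 (via fail)  emit P1@[20:20]
[21] read 'a'  n7⇒n0 (via fail)
[22] read 'b'  n0⇒n7  emit P1@[22:22]
[23] read 'c'  n7⇒n1 (via fail)
[24] read 'd'  n1⇒n2
[25] read 'd'  n2⇒n3  emit P2@[23:25],P5@[24:25]
[26] read 'e'  n3⇒n4
[27] read 'a'  n4⇒n0 (via fail)
[28] read 'a'  n0⇒n0
[29] read 'c'  n0⇒n1
[30] read 'd'  n1⇒n2
[31] read 'd'  n2⇒n3  emit P2@[29:31],P5@[30:31]
[32] read 'e'  n3⇒n4
[33] read 'e'  n4⇒n5
[34] read 'e'  n5⇒n6  emit P0@[29:34]
[35] read 'c'  n6⇒n1 (via fail)
[36] read 'e'  n1⇒n12
[37] read 'e'  n12⇒n13
[38] read 'e'  n13⇒n14
[39] read 'a'  n14⇒n15  emit P4@[35:39]
[40] read 'e'  n15⇒n0 (via fail)
[41] read 'c'  n0⇒n1
[42] read 'c'  n1⇒n1 (via fail)
[43] read 'd'  n1⇒n2
[44] read 'd'  n2⇒n3  emit P2@[42:44],P5@[43:44]
[45] read 'e'  n3⇒n4
[46] read 'e'  n4⇒n5
[47] read 'e'  n5⇒n6  emit P0@[42:47]
[48] read 'c'  n6⇒n1 (via fail)
[49] read 'd'  n1⇒n2
[50] read 'd'  n2⇒n3  emit P2@[48:50],P5@[49:50]
[51] read 'd'  n3⇒n9 (via fail)  emit P5@[50:51]
[52] read 'b'  n9⇒n10  emit P1@[52:52]
[53] read 'd'  n10⇒n8 (via fail)
[54] read 'c'  n8⇒n1 (via fail)
[55] read 'd'  n1⇒n2
[56] read 'd'  n2⇒n3  emit P2@[54:56],P5@[55:56]
[57] read 'c'  n3⇒n1 (via fail)
[58] read 'd'  n1⇒n2
[59] read 'd'  n2⇒n3  emit P2@[57:59],P5@[58:59]
[60] read 'e'  n3⇒n4
[61] read 'e'  n4⇒n5
[62] read 'e'  n5⇒n6  emit P0@[57:62]
[63] read 'e'  n6⇒n0 (via fail)
[64] read 'b'  n0⇒n7  emit P1@[64:64]
[65] read 'b'  n7⇒n7 (via fail)  emit P1@[65:65]
[66] read 'a'  n7⇒n0 (via fail)
[67] read 'd'  n0⇒n8

Matches: [[0,1],[1,1],[2,1],[7,2],[7,5],[8,5],[14,4],[18,2],[18,5],[20,1],[22,1],[25,2],[25,5],[31,2],[31,5],[34,0],[39,4],[44,2],[44,5],[47,0],[50,2],[50,5],[51,5],[52,1],[56,2],[56,5],[59,2],[59,5],[62,0],[64,1],[65,1]]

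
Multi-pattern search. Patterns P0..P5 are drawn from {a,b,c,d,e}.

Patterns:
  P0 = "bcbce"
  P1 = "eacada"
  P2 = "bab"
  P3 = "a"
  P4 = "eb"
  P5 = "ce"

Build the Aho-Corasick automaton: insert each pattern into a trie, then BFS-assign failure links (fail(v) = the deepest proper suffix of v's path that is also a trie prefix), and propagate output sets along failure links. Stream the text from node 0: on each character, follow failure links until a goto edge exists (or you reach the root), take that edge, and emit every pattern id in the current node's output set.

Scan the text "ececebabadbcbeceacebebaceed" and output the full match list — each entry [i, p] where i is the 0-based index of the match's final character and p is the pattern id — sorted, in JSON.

Build automaton:
Trie nodes:
  n0 'ε': a→14 b→1 c→16 e→6
  n1 'b': a→12 c→2
  n2 'bc': b→3
  n3 'bcb': c→4
  n4 'bcbc': e→5
  n5 'bcbce': ·  [P0 ends]
  n6 'e': a→7 b→15
  n7 'ea': c→8
  n8 'eac': a→9
  n9 'eaca': d→10
  n10 'eacad': a→11
  n11 'eacada': ·  [P1 ends]
  n12 'ba': b→13
  n13 'bab': ·  [P2 ends]
  n14 'a': ·  [P3 ends]
  n15 'eb': ·  [P4 ends]
  n16 'c': e→17
  n17 'ce': ·  [P5 ends]

BFS fail/out derivation:
  fail(1) 'b': from fail(0)=0 chase 'b': 0 ⇒ 0;  out=∅∪out(0)=∅
  fail(6) 'e': from fail(0)=0 chase 'e': 0 ⇒ 0;  out=∅∪out(0)=∅
  fail(14) 'a': from fail(0)=0 chase 'a': 0 ⇒ 0;  out={3}∪out(0)={3}
  fail(16) 'c': from fail(0)=0 chase 'c': 0 ⇒ 0;  out=∅∪out(0)=∅
  fail(2) 'bc': from fail(1)=0 chase 'c': 0 ⇒ 16;  out=∅∪out(16)=∅
  fail(7) 'ea': from fail(6)=0 chase 'a': 0 ⇒ 14;  out=∅∪out(14)={3}
  fail(12) 'ba': from fail(1)=0 chase 'a': 0 ⇒ 14;  out=∅∪out(14)={3}
  fail(15) 'eb': from fail(6)=0 chase 'b': 0 ⇒ 1;  out={4}∪out(1)={4}
  fail(17) 'ce': from fail(16)=0 chase 'e': 0 ⇒ 6;  out={5}∪out(6)={5}
  fail(3) 'bcb': from fail(2)=16 chase 'b': 16→0 ⇒ 1;  out=∅∪out(1)=∅
  fail(8) 'eac': from fail(7)=14 chase 'c': 14→0 ⇒ 16;  out=∅∪out(16)=∅
  fail(13) 'bab': from fail(12)=14 chase 'b': 14→0 ⇒ 1;  out={2}∪out(1)={2}
  fail(4) 'bcbc': from fail(3)=1 chase 'c': 1 ⇒ 2;  out=∅∪out(2)=∅
  fail(9) 'eaca': from fail(8)=16 chase 'a': 16→0 ⇒ 14;  out=∅∪out(14)={3}
  fail(5) 'bcbce': from fail(4)=2 chase 'e': 2→16 ⇒ 17;  out={0}∪out(17)={0,5}
  fail(10) 'eacad': from fail(9)=14 chase 'd': 14→0 ⇒ 0;  out=∅∪out(0)=∅
  fail(11) 'eacada': from fail(10)=0 chase 'a': 0 ⇒ 14;  out={1}∪out(14)={1,3}

Text stream:
pos 0 'e': at 6
pos 1 'c': at 16 ·f
pos 2 'e': at 17  ** P5@[1:2]
pos 3 'c': at 16 ·f
pos 4 'e': at 17  ** P5@[3:4]
pos 5 'b': at 15 ·f  ** P4@[4:5]
pos 6 'a': at 12 ·f  ** P3@[6:6]
pos 7 'b': at 13  ** P2@[5:7]
pos 8 'a': at 12 ·f  ** P3@[8:8]
pos 9 'd': at 0 ·f
pos 10 'b': at 1
pos 11 'c': at 2
pos 12 'b': at 3
pos 13 'e': at 6 ·f
pos 14 'c': at 16 ·f
pos 15 'e': at 17  ** P5@[14:15]
pos 16 'a': at 7 ·f  ** P3@[16:16]
pos 17 'c': at 8
pos 18 'e': at 17 ·f  ** P5@[17:18]
pos 19 'b': at 15 ·f  ** P4@[18:19]
pos 20 'e': at 6 ·f
pos 21 'b': at 15  ** P4@[20:21]
pos 22 'a': at 12 ·f  ** P3@[22:22]
pos 23 'c': at 16 ·f
pos 24 'e': at 17  ** P5@[23:24]
pos 25 'e': at 6 ·f
pos 26 'd': at 0 ·f

Matches: [[2,5],[4,5],[5,4],[6,3],[7,2],[8,3],[15,5],[16,3],[18,5],[19,4],[21,4],[22,3],[24,5]]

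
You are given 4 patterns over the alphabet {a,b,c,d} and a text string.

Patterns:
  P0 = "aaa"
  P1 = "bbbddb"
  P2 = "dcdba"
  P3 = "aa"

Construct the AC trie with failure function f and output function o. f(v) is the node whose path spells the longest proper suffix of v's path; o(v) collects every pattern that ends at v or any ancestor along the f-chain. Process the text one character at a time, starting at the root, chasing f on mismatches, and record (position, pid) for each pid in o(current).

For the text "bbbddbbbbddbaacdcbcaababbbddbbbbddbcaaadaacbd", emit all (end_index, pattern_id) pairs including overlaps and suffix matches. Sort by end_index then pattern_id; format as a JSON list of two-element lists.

Construct AC machine:
Trie nodes:
  n0 'ε': a→1 b→4 d→10
  n1 'a': a→2
  n2 'aa': a→3  [P3 ends]
  n3 'aaa': ·  [P0 ends]
  n4 'b': b→5
  n5 'bb': b→6
  n6 'bbb': d→7
  n7 'bbbd': d→8
  n8 'bbbdd': b→9
  n9 'bbbddb': ·  [P1 ends]
  n10 'd': c→11
  n11 'dc': d→12
  n12 'dcd': b→13
  n13 'dcdb': a→14
  n14 'dcdba': ·  [P2 ends]

Failure links (BFS by depth):
  n1('a'): parent n0 fail=0; on 'a' 0 → fail=0;  out ∅∪∅=∅
  n4('b'): parent n0 fail=0; on 'b' 0 → fail=0;  out ∅∪∅=∅
  n10('d'): parent n0 fail=0; on 'd' 0 → fail=0;  out ∅∪∅=∅
  n2('aa'): parent n1 fail=0; on 'a' 0 → fail=1;  out {3}∪∅={3}
  n5('bb'): parent n4 fail=0; on 'b' 0 → fail=4;  out ∅∪∅=∅
  n11('dc'): parent n10 fail=0; on 'c' 0 → fail=0;  out ∅∪∅=∅
  n3('aaa'): parent n2 fail=1; on 'a' 1 → fail=2;  out {0}∪{3}={0,3}
  n6('bbb'): parent n5 fail=4; on 'b' 4 → fail=5;  out ∅∪∅=∅
  n12('dcd'): parent n11 fail=0; on 'd' 0 → fail=10;  out ∅∪∅=∅
  n7('bbbd'): parent n6 fail=5; on 'd' 5→4→0 → fail=10;  out ∅∪∅=∅
  n13('dcdb'): parent n12 fail=10; on 'b' 10→0 → fail=4;  out ∅∪∅=∅
  n8('bbbdd'): parent n7 fail=10; on 'd' 10→0 → fail=10;  out ∅∪∅=∅
  n14('dcdba'): parent n13 fail=4; on 'a' 4→0 → fail=1;  out {2}∪∅={2}
  n9('bbbddb'): parent n8 fail=10; on 'b' 10→0 → fail=4;  out {1}∪∅={1}

Scan:
i=0 'b': node 0→4
i=1 'b': node 4→5
i=2 'b': node 5→6
i=3 'd': node 6→7
i=4 'd': node 7→8
i=5 'b': node 8→9  ** P1@[0:5]
i=6 'b': node 9→5 ·f
i=7 'b': node 5→6
i=8 'b': node 6→6 ·f
i=9 'd': node 6→7
i=10 'd': node 7→8
i=11 'b': node 8→9  ** P1@[6:11]
i=12 'a': node 9→1 ·f
i=13 'a': node 1→2  ** P3@[12:13]
i=14 'c': node 2→0 ·f
i=15 'd': node 0→10
i=16 'c': node 10→11
i=17 'b': node 11→4 ·f
i=18 'c': node 4→0 ·f
i=19 'a': node 0→1
i=20 'a': node 1→2  ** P3@[19:20]
i=21 'b': node 2→4 ·f
i=22 'a': node 4→1 ·f
i=23 'b': node 1→4 ·f
i=24 'b': node 4→5
i=25 'b': node 5→6
i=26 'd': node 6→7
i=27 'd': node 7→8
i=28 'b': node 8→9  ** P1@[23:28]
i=29 'b': node 9→5 ·f
i=30 'b': node 5→6
i=31 'b': node 6→6 ·f
i=32 'd': node 6→7
i=33 'd': node 7→8
i=34 'b': node 8→9  ** P1@[29:34]
i=35 'c': node 9→0 ·f
i=36 'a': node 0→1
i=37 'a': node 1→2  ** P3@[36:37]
i=38 'a': node 2→3  ** P0@[36:38],P3@[37:38]
i=39 'd': node 3→10 ·f
i=40 'a': node 10→1 ·f
i=41 'a': node 1→2  ** P3@[40:41]
i=42 'c': node 2→0 ·f
i=43 'b': node 0→4
i=44 'd': node 4→10 ·f

Result: [[5,1],[11,1],[13,3],[20,3],[28,1],[34,1],[37,3],[38,0],[38,3],[41,3]]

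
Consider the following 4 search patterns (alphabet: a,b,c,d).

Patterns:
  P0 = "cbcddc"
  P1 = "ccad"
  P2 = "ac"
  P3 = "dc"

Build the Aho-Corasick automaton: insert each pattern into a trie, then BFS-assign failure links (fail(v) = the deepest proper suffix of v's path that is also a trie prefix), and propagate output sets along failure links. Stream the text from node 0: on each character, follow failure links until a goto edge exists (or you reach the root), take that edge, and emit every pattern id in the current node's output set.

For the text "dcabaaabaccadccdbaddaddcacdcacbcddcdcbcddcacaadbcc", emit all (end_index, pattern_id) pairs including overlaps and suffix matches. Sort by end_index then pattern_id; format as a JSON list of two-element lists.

Build automaton:
Trie nodes:
  0='ε' goto a→10 c→1 d→12
  1='c' goto b→2 c→7
  2='cb' goto c→3
  3='cbc' goto d→4
  4='cbcd' goto d→5
  5='cbcdd' goto c→6
  6='cbcddc' goto ·  [P0 ends]
  7='cc' goto a→8
  8='cca' goto d→9
  9='ccad' goto ·  [P1 ends]
  10='a' goto c→11
  11='ac' goto ·  [P2 ends]
  12='d' goto c→13
  13='dc' goto ·  [P3 ends]

BFS fail/out derivation:
  n1('c'): parent n0 fail=0; on 'c' 0 → fail=0;  out ∅∪∅=∅
  n10('a'): parent n0 fail=0; on 'a' 0 → fail=0;  out ∅∪∅=∅
  n12('d'): parent n0 fail=0; on 'd' 0 → fail=0;  out ∅∪∅=∅
  n2('cb'): parent n1 fail=0; on 'b' 0 → fail=0;  out ∅∪∅=∅
  n7('cc'): parent n1 fail=0; on 'c' 0 → fail=1;  out ∅∪∅=∅
  n11('ac'): parent n10 fail=0; on 'c' 0 → fail=1;  out {2}∪∅={2}
  n13('dc'): parent n12 fail=0; on 'c' 0 → fail=1;  out {3}∪∅={3}
  n3('cbc'): parent n2 fail=0; on 'c' 0 → fail=1;  out ∅∪∅=∅
  n8('cca'): parent n7 fail=1; on 'a' 1→0 → fail=10;  out ∅∪∅=∅
  n4('cbcd'): parent n3 fail=1; on 'd' 1→0 → fail=12;  out ∅∪∅=∅
  n9('ccad'): parent n8 fail=10; on 'd' 10→0 → fail=12;  out {1}∪∅={1}
  n5('cbcdd'): parent n4 fail=12; on 'd' 12→0 → fail=12;  out ∅∪∅=∅
  n6('cbcddc'): parent n5 fail=12; on 'c' 12 → fail=13;  out {0}∪{3}={0,3}

Scan:
i=0 'd': node 0→12
i=1 'c': node 12→13  ** P3@[0:1]
i=2 'a': node 13→10 (via fail)
i=3 'b': node 10→0 (via fail)
i=4 'a': node 0→10
i=5 'a': node 10→10 (via fail)
i=6 'a': node 10→10 (via fail)
i=7 'b': node 10→0 (via fail)
i=8 'a': node 0→10
i=9 'c': node 10→11  ** P2@[8:9]
i=10 'c': node 11→7 (via fail)
i=11 'a': node 7→8
i=12 'd': node 8→9  ** P1@[9:12]
i=13 'c': node 9→13 (via fail)  ** P3@[12:13]
i=14 'c': node 13→7 (via fail)
i=15 'd': node 7→12 (via fail)
i=16 'b': node 12→0 (via fail)
i=17 'a': node 0→10
i=18 'd': node 10→12 (via fail)
i=19 'd': node 12→12 (via fail)
i=20 'a': node 12→10 (via fail)
i=21 'd': node 10→12 (via fail)
i=22 'd': node 12→12 (via fail)
i=23 'c': node 12→13  ** P3@[22:23]
i=24 'a': node 13→10 (via fail)
i=25 'c': node 10→11  ** P2@[24:25]
i=26 'd': node 11→12 (via fail)
i=27 'c': node 12→13  ** P3@[26:27]
i=28 'a': node 13→10 (via fail)
i=29 'c': node 10→11  ** P2@[28:29]
i=30 'b': node 11→2 (via fail)
i=31 'c': node 2→3
i=32 'd': node 3→4
i=33 'd': node 4→5
i=34 'c': node 5→6  ** P0@[29:34],P3@[33:34]
i=35 'd': node 6→12 (via fail)
i=36 'c': node 12→13  ** P3@[35:36]
i=37 'b': node 13→2 (via fail)
i=38 'c': node 2→3
i=39 'd': node 3→4
i=40 'd': node 4→5
i=41 'c': node 5→6  ** P0@[36:41],P3@[40:41]
i=42 'a': node 6→10 (via fail)
i=43 'c': node 10→11  ** P2@[42:43]
i=44 'a': node 11→10 (via fail)
i=45 'a': node 10→10 (via fail)
i=46 'd': node 10→12 (via fail)
i=47 'b': node 12→0 (via fail)
i=48 'c': node 0→1
i=49 'c': node 1→7

Matches: [[1,3],[9,2],[12,1],[13,3],[23,3],[25,2],[27,3],[29,2],[34,0],[34,3],[36,3],[41,0],[41,3],[43,2]]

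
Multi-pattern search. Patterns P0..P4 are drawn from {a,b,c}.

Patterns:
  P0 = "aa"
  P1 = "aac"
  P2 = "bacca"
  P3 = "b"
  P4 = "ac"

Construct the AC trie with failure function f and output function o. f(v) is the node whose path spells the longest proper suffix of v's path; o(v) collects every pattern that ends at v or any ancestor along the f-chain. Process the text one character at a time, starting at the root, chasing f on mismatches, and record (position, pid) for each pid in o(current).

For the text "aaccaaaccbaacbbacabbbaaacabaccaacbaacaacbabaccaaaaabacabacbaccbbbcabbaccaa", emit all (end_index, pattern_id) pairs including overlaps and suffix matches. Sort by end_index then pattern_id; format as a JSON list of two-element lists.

Construct AC machine:
Trie nodes:
  n0 'ε': a→1 b→4
  n1 'a': a→2 c→9
  n2 'aa': c→3  ←P0
  n3 'aac': ·  ←P1
  n4 'b': a→5  ←P3
  n5 'ba': c→6
  n6 'bac': c→7
  n7 'bacc': a→8
  n8 'bacca': ·  ←P2
  n9 'ac': ·  ←P4

Failure links (BFS by depth):
  n1('a'): parent n0 fail=0; on 'a' 0 → fail=0;  out ∅∪∅=∅
  n4('b'): parent n0 fail=0; on 'b' 0 → fail=0;  out {3}∪∅={3}
  n2('aa'): parent n1 fail=0; on 'a' 0 → fail=1;  out {0}∪∅={0}
  n5('ba'): parent n4 fail=0; on 'a' 0 → fail=1;  out ∅∪∅=∅
  n9('ac'): parent n1 fail=0; on 'c' 0 → fail=0;  out {4}∪∅={4}
  n3('aac'): parent n2 fail=1; on 'c' 1 → fail=9;  out {1}∪{4}={1,4}
  n6('bac'): parent n5 fail=1; on 'c' 1 → fail=9;  out ∅∪{4}={4}
  n7('bacc'): parent n6 fail=9; on 'c' 9→0 → fail=0;  out ∅∪∅=∅
  n8('bacca'): parent n7 fail=0; on 'a' 0 → fail=1;  out {2}∪∅={2}

Text stream:
pos 0 'a': at 1
pos 1 'a': at 2  → match P0@[0:1]
pos 2 'c': at 3  → match P1@[0:2],P4@[1:2]
pos 3 'c': at 0 ·f
pos 4 'a': at 1
pos 5 'a': at 2  → match P0@[4:5]
pos 6 'a': at 2 ·f  → match P0@[5:6]
pos 7 'c': at 3  → match P1@[5:7],P4@[6:7]
pos 8 'c': at 0 ·f
pos 9 'b': at 4  → match P3@[9:9]
pos 10 'a': at 5
pos 11 'a': at 2 ·f  → match P0@[10:11]
pos 12 'c': at 3  → match P1@[10:12],P4@[11:12]
pos 13 'b': at 4 ·f  → match P3@[13:13]
pos 14 'b': at 4 ·f  → match P3@[14:14]
pos 15 'a': at 5
pos 16 'c': at 6  → match P4@[15:16]
pos 17 'a': at 1 ·f
pos 18 'b': at 4 ·f  → match P3@[18:18]
pos 19 'b': at 4 ·f  → match P3@[19:19]
pos 20 'b': at 4 ·f  → match P3@[20:20]
pos 21 'a': at 5
pos 22 'a': at 2 ·f  → match P0@[21:22]
pos 23 'a': at 2 ·f  → match P0@[22:23]
pos 24 'c': at 3  → match P1@[22:24],P4@[23:24]
pos 25 'a': at 1 ·f
pos 26 'b': at 4 ·f  → match P3@[26:26]
pos 27 'a': at 5
pos 28 'c': at 6  → match P4@[27:28]
pos 29 'c': at 7
pos 30 'a': at 8  → match P2@[26:30]
pos 31 'a': at 2 ·f  → match P0@[30:31]
pos 32 'c': at 3  → match P1@[30:32],P4@[31:32]
pos 33 'b': at 4 ·f  → match P3@[33:33]
pos 34 'a': at 5
pos 35 'a': at 2 ·f  → match P0@[34:35]
pos 36 'c': at 3  → match P1@[34:36],P4@[35:36]
pos 37 'a': at 1 ·f
pos 38 'a': at 2  → match P0@[37:38]
pos 39 'c': at 3  → match P1@[37:39],P4@[38:39]
pos 40 'b': at 4 ·f  → match P3@[40:40]
pos 41 'a': at 5
pos 42 'b': at 4 ·f  → match P3@[42:42]
pos 43 'a': at 5
pos 44 'c': at 6  → match P4@[43:44]
pos 45 'c': at 7
pos 46 'a': at 8  → match P2@[42:46]
pos 47 'a': at 2 ·f  → match P0@[46:47]
pos 48 'a': at 2 ·f  → match P0@[47:48]
pos 49 'a': at 2 ·f  → match P0@[48:49]
pos 50 'a': at 2 ·f  → match P0@[49:50]
pos 51 'b': at 4 ·f  → match P3@[51:51]
pos 52 'a': at 5
pos 53 'c': at 6  → match P4@[52:53]
pos 54 'a': at 1 ·f
pos 55 'b': at 4 ·f  → match P3@[55:55]
pos 56 'a': at 5
pos 57 'c': at 6  → match P4@[56:57]
pos 58 'b': at 4 ·f  → match P3@[58:58]
pos 59 'a': at 5
pos 60 'c': at 6  → match P4@[59:60]
pos 61 'c': at 7
pos 62 'b': at 4 ·f  → match P3@[62:62]
pos 63 'b': at 4 ·f  → match P3@[63:63]
pos 64 'b': at 4 ·f  → match P3@[64:64]
pos 65 'c': at 0 ·f
pos 66 'a': at 1
pos 67 'b': at 4 ·f  → match P3@[67:67]
pos 68 'b': at 4 ·f  → match P3@[68:68]
pos 69 'a': at 5
pos 70 'c': at 6  → match P4@[69:70]
pos 71 'c': at 7
pos 72 'a': at 8  → match P2@[68:72]
pos 73 'a': at 2 ·f  → match P0@[72:73]

All matches (sorted): [[1,0],[2,1],[2,4],[5,0],[6,0],[7,1],[7,4],[9,3],[11,0],[12,1],[12,4],[13,3],[14,3],[16,4],[18,3],[19,3],[20,3],[22,0],[23,0],[24,1],[24,4],[26,3],[28,4],[30,2],[31,0],[32,1],[32,4],[33,3],[35,0],[36,1],[36,4],[38,0],[39,1],[39,4],[40,3],[42,3],[44,4],[46,2],[47,0],[48,0],[49,0],[50,0],[51,3],[53,4],[55,3],[57,4],[58,3],[60,4],[62,3],[63,3],[64,3],[67,3],[68,3],[70,4],[72,2],[73,0]]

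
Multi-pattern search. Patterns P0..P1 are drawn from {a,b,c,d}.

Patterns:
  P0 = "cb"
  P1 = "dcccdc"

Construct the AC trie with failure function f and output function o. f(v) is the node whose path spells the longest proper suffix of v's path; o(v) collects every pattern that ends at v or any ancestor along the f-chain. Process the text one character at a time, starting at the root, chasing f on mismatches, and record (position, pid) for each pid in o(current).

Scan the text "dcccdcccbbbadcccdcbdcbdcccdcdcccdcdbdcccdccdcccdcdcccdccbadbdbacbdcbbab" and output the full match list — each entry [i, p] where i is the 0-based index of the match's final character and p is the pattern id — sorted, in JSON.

Build:
Trie (insert patterns):
  0='ε' goto c→1 d→3
  1='c' goto b→2
  2='cb' goto ·  ←P0
  3='d' goto c→4
  4='dc' goto c→5
  5='dcc' goto c→6
  6='dccc' goto d→7
  7='dcccd' goto c→8
  8='dcccdc' goto ·  ←P1

BFS fail/out derivation:
  fail(1) 'c': from fail(0)=0 chase 'c': 0 ⇒ 0;  out=∅∪out(0)=∅
  fail(3) 'd': from fail(0)=0 chase 'd': 0 ⇒ 0;  out=∅∪out(0)=∅
  fail(2) 'cb': from fail(1)=0 chase 'b': 0 ⇒ 0;  out={0}∪out(0)={0}
  fail(4) 'dc': from fail(3)=0 chase 'c': 0 ⇒ 1;  out=∅∪out(1)=∅
  fail(5) 'dcc': from fail(4)=1 chase 'c': 1→0 ⇒ 1;  out=∅∪out(1)=∅
  fail(6) 'dccc': from fail(5)=1 chase 'c': 1→0 ⇒ 1;  out=∅∪out(1)=∅
  fail(7) 'dcccd': from fail(6)=1 chase 'd': 1→0 ⇒ 3;  out=∅∪out(3)=∅
  fail(8) 'dcccdc': from fail(7)=3 chase 'c': 3 ⇒ 4;  out={1}∪out(4)={1}

Text stream:
i=0 'd': node 0→3
i=1 'c': node 3→4
i=2 'c': node 4→5
i=3 'c': node 5→6
i=4 'd': node 6→7
i=5 'c': node 7→8  → match P1@[0:5]
i=6 'c': node 8→5 (via fail)
i=7 'c': node 5→6
i=8 'b': node 6→2 (via fail)  → match P0@[7:8]
i=9 'b': node 2→0 (via fail)
i=10 'b': node 0→0
i=11 'a': node 0→0
i=12 'd': node 0→3
i=13 'c': node 3→4
i=14 'c': node 4→5
i=15 'c': node 5→6
i=16 'd': node 6→7
i=17 'c': node 7→8  → match P1@[12:17]
i=18 'b': node 8→2 (via fail)  → match P0@[17:18]
i=19 'd': node 2→3 (via fail)
i=20 'c': node 3→4
i=21 'b': node 4→2 (via fail)  → match P0@[20:21]
i=22 'd': node 2→3 (via fail)
i=23 'c': node 3→4
i=24 'c': node 4→5
i=25 'c': node 5→6
i=26 'd': node 6→7
i=27 'c': node 7→8  → match P1@[22:27]
i=28 'd': node 8→3 (via fail)
i=29 'c': node 3→4
i=30 'c': node 4→5
i=31 'c': node 5→6
i=32 'd': node 6→7
i=33 'c': node 7→8  → match P1@[28:33]
i=34 'd': node 8→3 (via fail)
i=35 'b': node 3→0 (via fail)
i=36 'd': node 0→3
i=37 'c': node 3→4
i=38 'c': node 4→5
i=39 'c': node 5→6
i=40 'd': node 6→7
i=41 'c': node 7→8  → match P1@[36:41]
i=42 'c': node 8→5 (via fail)
i=43 'd': node 5→3 (via fail)
i=44 'c': node 3→4
i=45 'c': node 4→5
i=46 'c': node 5→6
i=47 'd': node 6→7
i=48 'c': node 7→8  → match P1@[43:48]
i=49 'd': node 8→3 (via fail)
i=50 'c': node 3→4
i=51 'c': node 4→5
i=52 'c': node 5→6
i=53 'd': node 6→7
i=54 'c': node 7→8  → match P1@[49:54]
i=55 'c': node 8→5 (via fail)
i=56 'b': node 5→2 (via fail)  → match P0@[55:56]
i=57 'a': node 2→0 (via fail)
i=58 'd': node 0→3
i=59 'b': node 3→0 (via fail)
i=60 'd': node 0→3
i=61 'b': node 3→0 (via fail)
i=62 'a': node 0→0
i=63 'c': node 0→1
i=64 'b': node 1→2  → match P0@[63:64]
i=65 'd': node 2→3 (via fail)
i=66 'c': node 3→4
i=67 'b': node 4→2 (via fail)  → match P0@[66:67]
i=68 'b': node 2→0 (via fail)
i=69 'a': node 0→0
i=70 'b': node 0→0

All matches (sorted): [[5,1],[8,0],[17,1],[18,0],[21,0],[27,1],[33,1],[41,1],[48,1],[54,1],[56,0],[64,0],[67,0]]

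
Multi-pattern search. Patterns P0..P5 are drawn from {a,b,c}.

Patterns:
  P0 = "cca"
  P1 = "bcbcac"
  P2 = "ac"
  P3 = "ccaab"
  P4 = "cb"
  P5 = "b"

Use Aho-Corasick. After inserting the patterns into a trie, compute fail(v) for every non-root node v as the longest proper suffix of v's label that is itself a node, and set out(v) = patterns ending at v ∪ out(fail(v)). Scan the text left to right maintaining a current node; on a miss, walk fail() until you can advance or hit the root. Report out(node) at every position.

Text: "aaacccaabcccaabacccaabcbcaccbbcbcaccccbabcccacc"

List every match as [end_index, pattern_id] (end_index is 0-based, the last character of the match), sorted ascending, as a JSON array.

Construct AC machine:
Trie nodes:
  0='ε' goto a→10 b→4 c→1
  1='c' goto b→14 c→2
  2='cc' goto a→3
  3='cca' goto a→12  ←P0
  4='b' goto c→5  ←P5
  5='bc' goto b→6
  6='bcb' goto c→7
  7='bcbc' goto a→8
  8='bcbca' goto c→9
  9='bcbcac' goto ·  ←P1
  10='a' goto c→11
  11='ac' goto ·  ←P2
  12='ccaa' goto b→13
  13='ccaab' goto ·  ←P3
  14='cb' goto ·  ←P4

BFS fail/out derivation:
  n1('c'): parent n0 fail=0; on 'c' 0 → fail=0;  out ∅∪∅=∅
  n4('b'): parent n0 fail=0; on 'b' 0 → fail=0;  out {5}∪∅={5}
  n10('a'): parent n0 fail=0; on 'a' 0 → fail=0;  out ∅∪∅=∅
  n2('cc'): parent n1 fail=0; on 'c' 0 → fail=1;  out ∅∪∅=∅
  n5('bc'): parent n4 fail=0; on 'c' 0 → fail=1;  out ∅∪∅=∅
  n11('ac'): parent n10 fail=0; on 'c' 0 → fail=1;  out {2}∪∅={2}
  n14('cb'): parent n1 fail=0; on 'b' 0 → fail=4;  out {4}∪{5}={4,5}
  n3('cca'): parent n2 fail=1; on 'a' 1→0 → fail=10;  out {0}∪∅={0}
  n6('bcb'): parent n5 fail=1; on 'b' 1 → fail=14;  out ∅∪{4,5}={4,5}
  n7('bcbc'): parent n6 fail=14; on 'c' 14→4 → fail=5;  out ∅∪∅=∅
  n12('ccaa'): parent n3 fail=10; on 'a' 10→0 → fail=10;  out ∅∪∅=∅
  n8('bcbca'): parent n7 fail=5; on 'a' 5→1→0 → fail=10;  out ∅∪∅=∅
  n13('ccaab'): parent n12 fail=10; on 'b' 10→0 → fail=4;  out {3}∪{5}={3,5}
  n9('bcbcac'): parent n8 fail=10; on 'c' 10 → fail=11;  out {1}∪{2}={1,2}

Text stream:
[0] read 'a'  n0⇒n10
[1] read 'a'  n10⇒n10 (fail-walked)
[2] read 'a'  n10⇒n10 (fail-walked)
[3] read 'c'  n10⇒n11  → match P2@[2:3]
[4] read 'c'  n11⇒n2 (fail-walked)
[5] read 'c'  n2⇒n2 (fail-walked)
[6] read 'a'  n2⇒n3  → match P0@[4:6]
[7] read 'a'  n3⇒n12
[8] read 'b'  n12⇒n13  → match P3@[4:8],P5@[8:8]
[9] read 'c'  n13⇒n5 (fail-walked)
[10] read 'c'  n5⇒n2 (fail-walked)
[11] read 'c'  n2⇒n2 (fail-walked)
[12] read 'a'  n2⇒n3  → match P0@[10:12]
[13] read 'a'  n3⇒n12
[14] read 'b'  n12⇒n13  → match P3@[10:14],P5@[14:14]
[15] read 'a'  n13⇒n10 (fail-walked)
[16] read 'c'  n10⇒n11  → match P2@[15:16]
[17] read 'c'  n11⇒n2 (fail-walked)
[18] read 'c'  n2⇒n2 (fail-walked)
[19] read 'a'  n2⇒n3  → match P0@[17:19]
[20] read 'a'  n3⇒n12
[21] read 'b'  n12⇒n13  → match P3@[17:21],P5@[21:21]
[22] read 'c'  n13⇒n5 (fail-walked)
[23] read 'b'  n5⇒n6  → match P4@[22:23],P5@[23:23]
[24] read 'c'  n6⇒n7
[25] read 'a'  n7⇒n8
[26] read 'c'  n8⇒n9  → match P1@[21:26],P2@[25:26]
[27] read 'c'  n9⇒n2 (fail-walked)
[28] read 'b'  n2⇒n14 (fail-walked)  → match P4@[27:28],P5@[28:28]
[29] read 'b'  n14⇒n4 (fail-walked)  → match P5@[29:29]
[30] read 'c'  n4⇒n5
[31] read 'b'  n5⇒n6  → match P4@[30:31],P5@[31:31]
[32] read 'c'  n6⇒n7
[33] read 'a'  n7⇒n8
[34] read 'c'  n8⇒n9  → match P1@[29:34],P2@[33:34]
[35] read 'c'  n9⇒n2 (fail-walked)
[36] read 'c'  n2⇒n2 (fail-walked)
[37] read 'c'  n2⇒n2 (fail-walked)
[38] read 'b'  n2⇒n14 (fail-walked)  → match P4@[37:38],P5@[38:38]
[39] read 'a'  n14⇒n10 (fail-walked)
[40] read 'b'  n10⇒n4 (fail-walked)  → match P5@[40:40]
[41] read 'c'  n4⇒n5
[42] read 'c'  n5⇒n2 (fail-walked)
[43] read 'c'  n2⇒n2 (fail-walked)
[44] read 'a'  n2⇒n3  → match P0@[42:44]
[45] read 'c'  n3⇒n11 (fail-walked)  → match P2@[44:45]
[46] read 'c'  n11⇒n2 (fail-walked)

Result: [[3,2],[6,0],[8,3],[8,5],[12,0],[14,3],[14,5],[16,2],[19,0],[21,3],[21,5],[23,4],[23,5],[26,1],[26,2],[28,4],[28,5],[29,5],[31,4],[31,5],[34,1],[34,2],[38,4],[38,5],[40,5],[44,0],[45,2]]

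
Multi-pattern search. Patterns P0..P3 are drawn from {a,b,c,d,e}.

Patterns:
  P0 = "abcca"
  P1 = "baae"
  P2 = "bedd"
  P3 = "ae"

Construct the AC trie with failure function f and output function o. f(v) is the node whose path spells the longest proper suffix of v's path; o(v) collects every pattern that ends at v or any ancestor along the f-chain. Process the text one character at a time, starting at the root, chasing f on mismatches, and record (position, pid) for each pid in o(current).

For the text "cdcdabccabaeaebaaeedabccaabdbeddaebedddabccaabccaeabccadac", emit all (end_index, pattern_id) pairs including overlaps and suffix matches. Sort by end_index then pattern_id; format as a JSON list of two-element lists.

Build automaton:
Trie nodes:
  n0 'ε': a→1 b→6
  n1 'a': b→2 e→13
  n2 'ab': c→3
  n3 'abc': c→4
  n4 'abcc': a→5
  n5 'abcca': ·  [P0 ends]
  n6 'b': a→7 e→10
  n7 'ba': a→8
  n8 'baa': e→9
  n9 'baae': ·  [P1 ends]
  n10 'be': d→11
  n11 'bed': d→12
  n12 'bedd': ·  [P2 ends]
  n13 'ae': ·  [P3 ends]

BFS fail/out derivation:
  n1('a'): parent n0 fail=0; on 'a' 0 → fail=0;  out ∅∪∅=∅
  n6('b'): parent n0 fail=0; on 'b' 0 → fail=0;  out ∅∪∅=∅
  n2('ab'): parent n1 fail=0; on 'b' 0 → fail=6;  out ∅∪∅=∅
  n7('ba'): parent n6 fail=0; on 'a' 0 → fail=1;  out ∅∪∅=∅
  n10('be'): parent n6 fail=0; on 'e' 0 → fail=0;  out ∅∪∅=∅
  n13('ae'): parent n1 fail=0; on 'e' 0 → fail=0;  out {3}∪∅={3}
  n3('abc'): parent n2 fail=6; on 'c' 6→0 → fail=0;  out ∅∪∅=∅
  n8('baa'): parent n7 fail=1; on 'a' 1→0 → fail=1;  out ∅∪∅=∅
  n11('bed'): parent n10 fail=0; on 'd' 0 → fail=0;  out ∅∪∅=∅
  n4('abcc'): parent n3 fail=0; on 'c' 0 → fail=0;  out ∅∪∅=∅
  n9('baae'): parent n8 fail=1; on 'e' 1 → fail=13;  out {1}∪{3}={1,3}
  n12('bedd'): parent n11 fail=0; on 'd' 0 → fail=0;  out {2}∪∅={2}
  n5('abcca'): parent n4 fail=0; on 'a' 0 → fail=1;  out {0}∪∅={0}

Scan:
i=0 'c': node 0→0
i=1 'd': node 0→0
i=2 'c': node 0→0
i=3 'd': node 0→0
i=4 'a': node 0→1
i=5 'b': node 1→2
i=6 'c': node 2→3
i=7 'c': node 3→4
i=8 'a': node 4→5  ** P0@[4:8]
i=9 'b': node 5→2 ·f
i=10 'a': node 2→7 ·f
i=11 'e': node 7→13 ·f  ** P3@[10:11]
i=12 'a': node 13→1 ·f
i=13 'e': node 1→13  ** P3@[12:13]
i=14 'b': node 13→6 ·f
i=15 'a': node 6→7
i=16 'a': node 7→8
i=17 'e': node 8→9  ** P1@[14:17],P3@[16:17]
i=18 'e': node 9→0 ·f
i=19 'd': node 0→0
i=20 'a': node 0→1
i=21 'b': node 1→2
i=22 'c': node 2→3
i=23 'c': node 3→4
i=24 'a': node 4→5  ** P0@[20:24]
i=25 'a': node 5→1 ·f
i=26 'b': node 1→2
i=27 'd': node 2→0 ·f
i=28 'b': node 0→6
i=29 'e': node 6→10
i=30 'd': node 10→11
i=31 'd': node 11→12  ** P2@[28:31]
i=32 'a': node 12→1 ·f
i=33 'e': node 1→13  ** P3@[32:33]
i=34 'b': node 13→6 ·f
i=35 'e': node 6→10
i=36 'd': node 10→11
i=37 'd': node 11→12  ** P2@[34:37]
i=38 'd': node 12→0 ·f
i=39 'a': node 0→1
i=40 'b': node 1→2
i=41 'c': node 2→3
i=42 'c': node 3→4
i=43 'a': node 4→5  ** P0@[39:43]
i=44 'a': node 5→1 ·f
i=45 'b': node 1→2
i=46 'c': node 2→3
i=47 'c': node 3→4
i=48 'a': node 4→5  ** P0@[44:48]
i=49 'e': node 5→13 ·f  ** P3@[48:49]
i=50 'a': node 13→1 ·f
i=51 'b': node 1→2
i=52 'c': node 2→3
i=53 'c': node 3→4
i=54 'a': node 4→5  ** P0@[50:54]
i=55 'd': node 5→0 ·f
i=56 'a': node 0→1
i=57 'c': node 1→0 ·f

All matches (sorted): [[8,0],[11,3],[13,3],[17,1],[17,3],[24,0],[31,2],[33,3],[37,2],[43,0],[48,0],[49,3],[54,0]]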